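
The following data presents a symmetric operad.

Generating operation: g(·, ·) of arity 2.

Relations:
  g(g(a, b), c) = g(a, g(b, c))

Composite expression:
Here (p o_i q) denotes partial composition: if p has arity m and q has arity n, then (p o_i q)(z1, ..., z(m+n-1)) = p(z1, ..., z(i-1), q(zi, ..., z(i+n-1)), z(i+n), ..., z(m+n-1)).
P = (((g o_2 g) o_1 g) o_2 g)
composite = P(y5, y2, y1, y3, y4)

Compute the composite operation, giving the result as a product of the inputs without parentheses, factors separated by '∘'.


y5 ∘ y2 ∘ y1 ∘ y3 ∘ y4

The g-tree's shape is irrelevant; the y-reading-order decides.
g(y2, y1) reduces to y2 ∘ y1
g(y5, g(y2, y1)) reduces to y5 ∘ y2 ∘ y1
g(y3, y4) reduces to y3 ∘ y4
g(g(y5, g(y2, y1)), g(y3, y4)) reduces to y5 ∘ y2 ∘ y1 ∘ y3 ∘ y4


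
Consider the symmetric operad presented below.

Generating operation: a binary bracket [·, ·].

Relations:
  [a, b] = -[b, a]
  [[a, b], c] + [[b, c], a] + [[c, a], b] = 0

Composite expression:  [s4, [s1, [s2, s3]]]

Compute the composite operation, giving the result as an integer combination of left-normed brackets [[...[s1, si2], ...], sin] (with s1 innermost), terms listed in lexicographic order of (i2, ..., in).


Antisymmetry and Jacobi reduce to s1-anchored left-normed brackets.
Composite bracket: [s4, [s1, [s2, s3]]]
Full expansion: 8 signed words from ab - ba (2^3 = 8).
Only words starting with s1 matter:
  from s1s2s3s4, sign -1: term -[[[s1, s2], s3], s4]
  from s1s3s2s4, sign +1: term +[[[s1, s3], s2], s4]

-[[[s1, s2], s3], s4] + [[[s1, s3], s2], s4]


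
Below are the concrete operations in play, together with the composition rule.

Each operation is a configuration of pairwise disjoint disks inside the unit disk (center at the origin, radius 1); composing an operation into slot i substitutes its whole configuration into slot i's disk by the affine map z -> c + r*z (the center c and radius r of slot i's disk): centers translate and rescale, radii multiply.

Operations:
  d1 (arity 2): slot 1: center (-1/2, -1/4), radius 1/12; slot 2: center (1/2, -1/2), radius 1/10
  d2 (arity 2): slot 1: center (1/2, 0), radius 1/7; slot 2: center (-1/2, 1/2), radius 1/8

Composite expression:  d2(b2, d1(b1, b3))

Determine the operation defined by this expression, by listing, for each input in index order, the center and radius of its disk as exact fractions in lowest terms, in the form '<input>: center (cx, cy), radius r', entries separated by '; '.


b1: center (-9/16, 15/32), radius 1/96; b2: center (1/2, 0), radius 1/7; b3: center (-7/16, 7/16), radius 1/80

Each b-disk chains the slot maps above it in d2; radii multiply.
tracing b2 down its 1-map path: center (1/2, 0), radius 1/7
tracing b1 down its 2-map path: center (-9/16, 15/32), radius 1/96
tracing b3 down its 2-map path: center (-7/16, 7/16), radius 1/80


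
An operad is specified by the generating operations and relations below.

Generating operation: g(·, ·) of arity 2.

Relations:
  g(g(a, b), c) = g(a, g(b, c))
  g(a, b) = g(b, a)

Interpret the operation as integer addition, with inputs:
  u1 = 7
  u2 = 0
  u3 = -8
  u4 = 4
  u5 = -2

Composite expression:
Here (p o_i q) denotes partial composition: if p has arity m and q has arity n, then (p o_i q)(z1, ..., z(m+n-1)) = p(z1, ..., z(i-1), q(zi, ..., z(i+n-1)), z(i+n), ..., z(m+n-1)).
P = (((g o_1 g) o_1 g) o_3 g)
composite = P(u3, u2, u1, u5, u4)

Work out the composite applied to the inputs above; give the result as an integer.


1

g(u3, u2) = -8
g(u1, u5) = 5
g(g(u3, u2), g(u1, u5)) = -3
g(g(g(u3, u2), g(u1, u5)), u4) = 1


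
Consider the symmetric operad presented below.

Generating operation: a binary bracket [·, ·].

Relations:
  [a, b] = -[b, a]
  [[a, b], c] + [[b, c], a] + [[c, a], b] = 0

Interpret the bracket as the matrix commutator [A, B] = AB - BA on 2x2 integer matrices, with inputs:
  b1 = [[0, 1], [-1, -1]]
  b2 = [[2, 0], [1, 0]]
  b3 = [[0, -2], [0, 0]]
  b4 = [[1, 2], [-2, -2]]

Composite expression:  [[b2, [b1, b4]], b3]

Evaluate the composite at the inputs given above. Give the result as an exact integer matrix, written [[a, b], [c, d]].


[b1, b4] = [[0, -1], [-1, 0]]
[b2, [b1, b4]] = [[1, -2], [2, -1]]
[[b2, [b1, b4]], b3] = [[4, -4], [0, -4]]

[[4, -4], [0, -4]]


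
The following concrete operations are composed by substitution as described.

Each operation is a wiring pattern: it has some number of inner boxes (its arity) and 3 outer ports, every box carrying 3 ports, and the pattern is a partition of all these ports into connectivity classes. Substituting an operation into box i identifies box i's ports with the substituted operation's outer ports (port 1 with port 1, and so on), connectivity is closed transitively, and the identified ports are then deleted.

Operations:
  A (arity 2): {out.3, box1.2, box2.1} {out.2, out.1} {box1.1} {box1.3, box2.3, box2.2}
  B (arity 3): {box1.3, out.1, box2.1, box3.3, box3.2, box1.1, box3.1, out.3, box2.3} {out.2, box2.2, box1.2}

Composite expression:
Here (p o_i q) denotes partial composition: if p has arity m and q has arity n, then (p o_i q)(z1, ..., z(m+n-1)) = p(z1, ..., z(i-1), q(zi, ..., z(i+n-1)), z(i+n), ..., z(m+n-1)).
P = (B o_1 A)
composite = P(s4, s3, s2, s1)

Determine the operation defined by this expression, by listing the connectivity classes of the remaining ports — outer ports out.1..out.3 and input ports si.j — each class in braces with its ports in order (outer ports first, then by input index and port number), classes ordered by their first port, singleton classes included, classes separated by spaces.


{out.1, out.2, out.3, s1.1, s1.2, s1.3, s2.1, s2.2, s2.3, s3.1, s4.2} {s3.2, s3.3, s4.3} {s4.1}

Treat the ports identified at B as solder joints: merge, then drop.
composing A on (s4, s3), with out.j its own outer ports: {out.1, out.2} {out.3, s3.1, s4.2} {s3.2, s3.3, s4.3} {s4.1}
composing B on (s4, s3, s2, s1), with out.j its own outer ports: {out.1, out.2, out.3, s1.1, s1.2, s1.3, s2.1, s2.2, s2.3, s3.1, s4.2} {s3.2, s3.3, s4.3} {s4.1}


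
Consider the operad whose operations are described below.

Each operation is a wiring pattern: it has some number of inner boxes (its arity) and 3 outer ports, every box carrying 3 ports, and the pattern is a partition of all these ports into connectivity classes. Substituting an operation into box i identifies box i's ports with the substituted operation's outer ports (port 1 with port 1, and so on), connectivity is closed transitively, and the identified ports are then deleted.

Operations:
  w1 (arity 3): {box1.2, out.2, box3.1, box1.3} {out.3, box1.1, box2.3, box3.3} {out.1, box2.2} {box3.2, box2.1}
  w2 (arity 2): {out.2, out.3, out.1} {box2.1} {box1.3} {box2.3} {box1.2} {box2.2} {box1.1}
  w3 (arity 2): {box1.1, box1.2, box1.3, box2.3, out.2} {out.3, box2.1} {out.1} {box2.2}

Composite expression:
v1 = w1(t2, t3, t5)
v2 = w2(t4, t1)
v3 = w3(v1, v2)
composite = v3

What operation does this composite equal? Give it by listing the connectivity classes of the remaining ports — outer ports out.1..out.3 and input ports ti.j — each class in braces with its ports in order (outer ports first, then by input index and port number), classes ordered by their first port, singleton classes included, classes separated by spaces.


{out.1} {out.2, out.3, t2.1, t2.2, t2.3, t3.2, t3.3, t5.1, t5.3} {t1.1} {t1.2} {t1.3} {t3.1, t5.2} {t4.1} {t4.2} {t4.3}

Treat the ports identified at w3 as solder joints: merge, then drop.
composing w1 on (t2, t3, t5), with out.j its own outer ports: {out.1, t3.2} {out.2, t2.2, t2.3, t5.1} {out.3, t2.1, t3.3, t5.3} {t3.1, t5.2}
composing w2 on (t4, t1), with out.j its own outer ports: {out.1, out.2, out.3} {t1.1} {t1.2} {t1.3} {t4.1} {t4.2} {t4.3}
composing w3 on (t2, t3, t5, t4, t1), with out.j its own outer ports: {out.1} {out.2, out.3, t2.1, t2.2, t2.3, t3.2, t3.3, t5.1, t5.3} {t1.1} {t1.2} {t1.3} {t3.1, t5.2} {t4.1} {t4.2} {t4.3}


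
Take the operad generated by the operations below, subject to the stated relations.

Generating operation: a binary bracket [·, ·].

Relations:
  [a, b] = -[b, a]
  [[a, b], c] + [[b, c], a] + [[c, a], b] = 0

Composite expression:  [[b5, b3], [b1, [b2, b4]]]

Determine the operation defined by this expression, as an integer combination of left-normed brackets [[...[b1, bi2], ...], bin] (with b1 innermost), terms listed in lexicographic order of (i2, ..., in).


[[[[b1, b2], b4], b3], b5] - [[[[b1, b2], b4], b5], b3] - [[[[b1, b4], b2], b3], b5] + [[[[b1, b4], b2], b5], b3]

Expand each bracket as ab - ba; the b1-initial words give the coefficients.
Composite bracket: [[b5, b3], [b1, [b2, b4]]]
Expanding via [a, b] = ab - ba: 16 signed words (2^4 = 16).
Keep just the words that open with b1:
  word b1b2b4b3b5 has sign +1, contributing +[[[[b1, b2], b4], b3], b5]
  word b1b2b4b5b3 has sign -1, contributing -[[[[b1, b2], b4], b5], b3]
  word b1b4b2b3b5 has sign -1, contributing -[[[[b1, b4], b2], b3], b5]
  word b1b4b2b5b3 has sign +1, contributing +[[[[b1, b4], b2], b5], b3]


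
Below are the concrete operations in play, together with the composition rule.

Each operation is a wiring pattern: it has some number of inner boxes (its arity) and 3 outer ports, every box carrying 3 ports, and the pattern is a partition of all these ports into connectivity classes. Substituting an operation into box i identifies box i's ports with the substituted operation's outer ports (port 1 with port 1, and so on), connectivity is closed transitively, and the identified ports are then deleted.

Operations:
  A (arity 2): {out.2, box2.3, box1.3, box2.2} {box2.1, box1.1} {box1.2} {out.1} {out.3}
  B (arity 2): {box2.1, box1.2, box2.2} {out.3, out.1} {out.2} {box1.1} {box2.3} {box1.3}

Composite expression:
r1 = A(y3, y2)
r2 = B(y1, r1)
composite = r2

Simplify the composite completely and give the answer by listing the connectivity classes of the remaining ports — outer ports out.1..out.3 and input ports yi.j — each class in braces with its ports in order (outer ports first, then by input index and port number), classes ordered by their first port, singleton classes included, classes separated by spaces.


{out.1, out.3} {out.2} {y1.1} {y1.2, y2.2, y2.3, y3.3} {y1.3} {y2.1, y3.1} {y3.2}

Two ports join when wires chain via B-identified ports.
the subtree at A composes to {out.1} {out.2, y2.2, y2.3, y3.3} {out.3} {y2.1, y3.1} {y3.2} on (y3, y2); out.j = own outer ports
the subtree at B composes to {out.1, out.3} {out.2} {y1.1} {y1.2, y2.2, y2.3, y3.3} {y1.3} {y2.1, y3.1} {y3.2} on (y1, y3, y2); out.j = own outer ports


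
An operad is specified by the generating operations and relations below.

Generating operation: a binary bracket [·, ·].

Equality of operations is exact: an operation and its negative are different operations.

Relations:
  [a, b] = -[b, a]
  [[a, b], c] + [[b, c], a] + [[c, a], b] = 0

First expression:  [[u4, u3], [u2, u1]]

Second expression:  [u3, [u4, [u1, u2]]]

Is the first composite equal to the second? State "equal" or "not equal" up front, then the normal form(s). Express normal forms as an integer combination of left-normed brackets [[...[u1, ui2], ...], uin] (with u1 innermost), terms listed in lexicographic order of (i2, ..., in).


not equal; first: -[[[u1, u2], u3], u4] + [[[u1, u2], u4], u3]; second: [[[u1, u2], u4], u3]

The first composite normalizes to -[[[u1, u2], u3], u4] + [[[u1, u2], u4], u3]
The second composite normalizes to [[[u1, u2], u4], u3]
The forms do not match — not equal.


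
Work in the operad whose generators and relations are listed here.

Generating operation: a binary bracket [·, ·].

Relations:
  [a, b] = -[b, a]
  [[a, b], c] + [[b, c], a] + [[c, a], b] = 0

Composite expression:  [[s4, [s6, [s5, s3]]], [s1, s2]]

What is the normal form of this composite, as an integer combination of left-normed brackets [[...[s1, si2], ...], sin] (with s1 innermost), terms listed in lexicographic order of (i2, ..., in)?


Expand each bracket as ab - ba; the s1-initial words give the coefficients.
Composite bracket: [[s4, [s6, [s5, s3]]], [s1, s2]]
Under [a, b] = ab - ba we get 32 signed associative words (2^5 = 32).
The s1-initial words carry the normal form:
  sign of s1s2s3s5s6s4 is +1, so it contributes +[[[[[s1, s2], s3], s5], s6], s4]
  sign of s1s2s4s3s5s6 is -1, so it contributes -[[[[[s1, s2], s4], s3], s5], s6]
  sign of s1s2s4s5s3s6 is +1, so it contributes +[[[[[s1, s2], s4], s5], s3], s6]
  sign of s1s2s4s6s3s5 is +1, so it contributes +[[[[[s1, s2], s4], s6], s3], s5]
  sign of s1s2s4s6s5s3 is -1, so it contributes -[[[[[s1, s2], s4], s6], s5], s3]
  sign of s1s2s5s3s6s4 is -1, so it contributes -[[[[[s1, s2], s5], s3], s6], s4]
  sign of s1s2s6s3s5s4 is -1, so it contributes -[[[[[s1, s2], s6], s3], s5], s4]
  sign of s1s2s6s5s3s4 is +1, so it contributes +[[[[[s1, s2], s6], s5], s3], s4]

[[[[[s1, s2], s3], s5], s6], s4] - [[[[[s1, s2], s4], s3], s5], s6] + [[[[[s1, s2], s4], s5], s3], s6] + [[[[[s1, s2], s4], s6], s3], s5] - [[[[[s1, s2], s4], s6], s5], s3] - [[[[[s1, s2], s5], s3], s6], s4] - [[[[[s1, s2], s6], s3], s5], s4] + [[[[[s1, s2], s6], s5], s3], s4]


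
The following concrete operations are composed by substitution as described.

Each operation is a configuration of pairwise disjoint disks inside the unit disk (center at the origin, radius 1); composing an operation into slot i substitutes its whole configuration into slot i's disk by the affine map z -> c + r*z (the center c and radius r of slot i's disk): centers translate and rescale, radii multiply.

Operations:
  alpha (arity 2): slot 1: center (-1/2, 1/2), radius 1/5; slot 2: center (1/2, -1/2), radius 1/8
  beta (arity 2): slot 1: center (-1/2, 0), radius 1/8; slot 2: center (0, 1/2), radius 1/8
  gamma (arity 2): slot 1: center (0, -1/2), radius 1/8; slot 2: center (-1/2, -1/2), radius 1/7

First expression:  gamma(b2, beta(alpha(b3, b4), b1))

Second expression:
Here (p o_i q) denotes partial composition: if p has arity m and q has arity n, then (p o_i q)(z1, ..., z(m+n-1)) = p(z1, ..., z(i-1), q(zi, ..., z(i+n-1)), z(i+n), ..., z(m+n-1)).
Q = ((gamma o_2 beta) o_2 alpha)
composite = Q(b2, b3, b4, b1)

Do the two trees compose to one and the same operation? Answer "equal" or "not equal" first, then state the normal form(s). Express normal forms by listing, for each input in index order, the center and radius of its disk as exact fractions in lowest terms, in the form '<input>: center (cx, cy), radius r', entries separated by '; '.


equal — both sides give b1: center (-1/2, -3/7), radius 1/56; b2: center (0, -1/2), radius 1/8; b3: center (-65/112, -55/112), radius 1/280; b4: center (-9/16, -57/112), radius 1/448

The first expression reduces to b1: center (-1/2, -3/7), radius 1/56; b2: center (0, -1/2), radius 1/8; b3: center (-65/112, -55/112), radius 1/280; b4: center (-9/16, -57/112), radius 1/448
The second expression reduces to b1: center (-1/2, -3/7), radius 1/56; b2: center (0, -1/2), radius 1/8; b3: center (-65/112, -55/112), radius 1/280; b4: center (-9/16, -57/112), radius 1/448
One common form — equal.


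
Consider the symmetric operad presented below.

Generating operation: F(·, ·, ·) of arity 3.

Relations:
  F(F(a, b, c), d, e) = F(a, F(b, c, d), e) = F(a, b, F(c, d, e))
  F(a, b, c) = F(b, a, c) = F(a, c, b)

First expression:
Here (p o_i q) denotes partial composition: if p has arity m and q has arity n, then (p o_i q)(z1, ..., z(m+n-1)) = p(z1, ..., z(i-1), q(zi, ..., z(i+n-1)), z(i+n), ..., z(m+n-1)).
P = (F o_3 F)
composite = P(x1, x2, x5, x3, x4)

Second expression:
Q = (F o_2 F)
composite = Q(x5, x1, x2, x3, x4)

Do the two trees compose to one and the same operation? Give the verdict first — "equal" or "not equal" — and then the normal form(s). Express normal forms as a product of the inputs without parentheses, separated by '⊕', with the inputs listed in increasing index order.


Reducing the first expression gives x1 ⊕ x2 ⊕ x3 ⊕ x4 ⊕ x5
Reducing the second expression gives x1 ⊕ x2 ⊕ x3 ⊕ x4 ⊕ x5
Identical normal forms: equal.

equal: each reduces to x1 ⊕ x2 ⊕ x3 ⊕ x4 ⊕ x5


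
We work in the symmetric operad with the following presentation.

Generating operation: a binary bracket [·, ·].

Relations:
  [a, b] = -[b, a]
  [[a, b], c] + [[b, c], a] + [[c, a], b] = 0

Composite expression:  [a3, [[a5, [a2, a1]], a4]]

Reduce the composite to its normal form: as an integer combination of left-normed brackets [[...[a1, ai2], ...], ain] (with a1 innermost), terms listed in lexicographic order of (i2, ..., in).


-[[[[a1, a2], a5], a4], a3]

Antisymmetry and Jacobi reduce to a1-anchored left-normed brackets.
Composite bracket: [a3, [[a5, [a2, a1]], a4]]
The bracket unfolds into 16 signed words via [a, b] = ab - ba (2^4 = 16).
Coefficients come from the a1-initial words:
  a1a2a5a4a3 appears with sign -1, giving the term -[[[[a1, a2], a5], a4], a3]


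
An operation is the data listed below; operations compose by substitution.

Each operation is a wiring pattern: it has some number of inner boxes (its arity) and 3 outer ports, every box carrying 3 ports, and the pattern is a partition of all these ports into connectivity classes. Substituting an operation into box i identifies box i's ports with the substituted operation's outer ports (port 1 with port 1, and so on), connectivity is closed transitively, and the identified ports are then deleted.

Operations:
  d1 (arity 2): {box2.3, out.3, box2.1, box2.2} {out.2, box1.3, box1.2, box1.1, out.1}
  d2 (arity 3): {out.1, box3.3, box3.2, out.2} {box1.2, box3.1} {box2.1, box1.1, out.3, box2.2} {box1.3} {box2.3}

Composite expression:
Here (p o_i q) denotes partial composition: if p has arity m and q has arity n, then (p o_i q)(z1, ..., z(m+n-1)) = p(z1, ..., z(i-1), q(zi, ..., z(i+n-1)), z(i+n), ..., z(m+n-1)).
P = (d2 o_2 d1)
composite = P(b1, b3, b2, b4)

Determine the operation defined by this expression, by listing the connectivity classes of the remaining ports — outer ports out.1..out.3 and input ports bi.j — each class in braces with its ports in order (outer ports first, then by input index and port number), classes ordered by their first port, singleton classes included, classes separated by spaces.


Reachability decides: close wires over d2-identified ports.
after d1, the pattern on (b3, b2) reads {out.1, out.2, b3.1, b3.2, b3.3} {out.3, b2.1, b2.2, b2.3} (out.j = its outer ports)
after d2, the pattern on (b1, b3, b2, b4) reads {out.1, out.2, b4.2, b4.3} {out.3, b1.1, b3.1, b3.2, b3.3} {b1.2, b4.1} {b1.3} {b2.1, b2.2, b2.3} (out.j = its outer ports)

{out.1, out.2, b4.2, b4.3} {out.3, b1.1, b3.1, b3.2, b3.3} {b1.2, b4.1} {b1.3} {b2.1, b2.2, b2.3}


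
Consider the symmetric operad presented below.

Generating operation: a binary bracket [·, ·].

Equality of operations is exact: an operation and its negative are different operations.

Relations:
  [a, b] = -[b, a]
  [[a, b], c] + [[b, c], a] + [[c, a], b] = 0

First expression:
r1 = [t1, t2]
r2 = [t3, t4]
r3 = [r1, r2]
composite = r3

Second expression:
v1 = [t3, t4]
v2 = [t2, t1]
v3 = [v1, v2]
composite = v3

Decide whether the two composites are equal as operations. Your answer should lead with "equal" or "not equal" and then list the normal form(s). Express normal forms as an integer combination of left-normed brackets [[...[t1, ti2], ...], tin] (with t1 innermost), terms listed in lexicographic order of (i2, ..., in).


equal; the common form is [[[t1, t2], t3], t4] - [[[t1, t2], t4], t3]

The first expression, normalized: [[[t1, t2], t3], t4] - [[[t1, t2], t4], t3]
The second expression, normalized: [[[t1, t2], t3], t4] - [[[t1, t2], t4], t3]
One common form — equal.


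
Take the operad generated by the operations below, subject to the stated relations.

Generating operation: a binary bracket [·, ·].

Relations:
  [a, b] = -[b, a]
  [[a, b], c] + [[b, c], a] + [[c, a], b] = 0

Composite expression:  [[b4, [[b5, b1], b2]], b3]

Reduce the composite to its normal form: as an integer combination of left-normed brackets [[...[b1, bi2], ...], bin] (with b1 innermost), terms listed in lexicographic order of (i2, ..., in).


A multilinear Lie element is pinned by b1-initial words (b1 innermost).
Composite bracket: [[b4, [[b5, b1], b2]], b3]
Each bracket splits as ab - ba, giving 16 signed words (2^4 = 16).
Keep just the words that open with b1:
  sign of b1b5b2b4b3 is +1, so it contributes +[[[[b1, b5], b2], b4], b3]

[[[[b1, b5], b2], b4], b3]


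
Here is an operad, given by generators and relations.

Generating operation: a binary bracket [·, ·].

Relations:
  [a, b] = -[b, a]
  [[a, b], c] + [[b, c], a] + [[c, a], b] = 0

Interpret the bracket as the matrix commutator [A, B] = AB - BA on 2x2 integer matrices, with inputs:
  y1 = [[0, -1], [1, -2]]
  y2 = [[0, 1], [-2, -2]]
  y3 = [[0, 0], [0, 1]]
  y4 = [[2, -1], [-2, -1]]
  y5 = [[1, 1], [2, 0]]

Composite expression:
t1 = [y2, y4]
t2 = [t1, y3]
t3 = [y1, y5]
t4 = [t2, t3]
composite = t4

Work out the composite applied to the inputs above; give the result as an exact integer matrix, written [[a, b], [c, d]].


[[9, -30], [-12, -9]]


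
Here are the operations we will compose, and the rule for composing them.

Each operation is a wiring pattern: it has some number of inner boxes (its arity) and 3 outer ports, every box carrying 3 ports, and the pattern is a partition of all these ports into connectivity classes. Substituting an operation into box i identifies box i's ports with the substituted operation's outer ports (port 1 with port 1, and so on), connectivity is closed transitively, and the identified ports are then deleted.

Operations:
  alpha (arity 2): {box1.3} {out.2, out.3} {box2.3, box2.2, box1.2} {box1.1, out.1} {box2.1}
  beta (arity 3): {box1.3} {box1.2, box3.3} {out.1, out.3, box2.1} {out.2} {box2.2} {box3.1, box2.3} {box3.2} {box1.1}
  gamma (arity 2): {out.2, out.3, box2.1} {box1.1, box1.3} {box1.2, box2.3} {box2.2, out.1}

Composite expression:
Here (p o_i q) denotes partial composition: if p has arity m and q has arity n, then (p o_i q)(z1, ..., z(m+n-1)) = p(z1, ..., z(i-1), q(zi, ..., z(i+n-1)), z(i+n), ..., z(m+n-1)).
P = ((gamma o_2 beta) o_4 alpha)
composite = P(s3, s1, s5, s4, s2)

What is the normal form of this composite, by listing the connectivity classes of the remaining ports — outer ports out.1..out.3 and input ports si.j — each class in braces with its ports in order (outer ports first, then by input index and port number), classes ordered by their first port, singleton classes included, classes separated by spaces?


{out.1} {out.2, out.3, s3.2, s5.1} {s1.1} {s1.2} {s1.3} {s2.1} {s2.2, s2.3, s4.2} {s3.1, s3.3} {s4.1, s5.3} {s4.3} {s5.2}


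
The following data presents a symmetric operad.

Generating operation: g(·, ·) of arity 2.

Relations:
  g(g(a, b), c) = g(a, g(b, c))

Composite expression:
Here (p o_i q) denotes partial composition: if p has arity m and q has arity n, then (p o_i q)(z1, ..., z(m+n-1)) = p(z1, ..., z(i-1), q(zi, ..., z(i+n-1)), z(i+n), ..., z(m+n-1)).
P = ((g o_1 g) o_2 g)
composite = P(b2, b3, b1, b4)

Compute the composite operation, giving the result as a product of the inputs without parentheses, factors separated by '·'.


Key point: g is associative — brackets drop, the b-order remains.
g(b3, b1) linearizes to b3 · b1
g(b2, g(b3, b1)) linearizes to b2 · b3 · b1
g(g(b2, g(b3, b1)), b4) linearizes to b2 · b3 · b1 · b4

b2 · b3 · b1 · b4


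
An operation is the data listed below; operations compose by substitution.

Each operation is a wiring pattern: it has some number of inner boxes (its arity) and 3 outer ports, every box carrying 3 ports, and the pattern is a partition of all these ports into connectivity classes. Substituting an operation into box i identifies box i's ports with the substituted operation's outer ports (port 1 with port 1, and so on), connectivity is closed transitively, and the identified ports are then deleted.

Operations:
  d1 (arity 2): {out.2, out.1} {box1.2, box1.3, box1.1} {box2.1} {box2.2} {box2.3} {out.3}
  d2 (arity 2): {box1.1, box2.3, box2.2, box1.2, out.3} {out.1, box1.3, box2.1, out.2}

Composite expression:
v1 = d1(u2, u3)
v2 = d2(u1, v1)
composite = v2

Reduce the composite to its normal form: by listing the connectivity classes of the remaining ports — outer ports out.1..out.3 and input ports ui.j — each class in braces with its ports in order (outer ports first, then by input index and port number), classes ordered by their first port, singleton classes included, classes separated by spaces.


Connectivity passes through glued d2-boundaries; trace each wire chain.
after d1, the pattern on (u2, u3) reads {out.1, out.2} {out.3} {u2.1, u2.2, u2.3} {u3.1} {u3.2} {u3.3} (out.j = its outer ports)
after d2, the pattern on (u1, u2, u3) reads {out.1, out.2, out.3, u1.1, u1.2, u1.3} {u2.1, u2.2, u2.3} {u3.1} {u3.2} {u3.3} (out.j = its outer ports)

{out.1, out.2, out.3, u1.1, u1.2, u1.3} {u2.1, u2.2, u2.3} {u3.1} {u3.2} {u3.3}


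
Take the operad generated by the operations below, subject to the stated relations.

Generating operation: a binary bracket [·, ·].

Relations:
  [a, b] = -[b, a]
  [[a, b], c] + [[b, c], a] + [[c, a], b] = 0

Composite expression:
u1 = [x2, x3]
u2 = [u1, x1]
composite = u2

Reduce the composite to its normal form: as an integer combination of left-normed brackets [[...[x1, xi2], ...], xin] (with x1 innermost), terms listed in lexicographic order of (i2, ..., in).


-[[x1, x2], x3] + [[x1, x3], x2]

In the tensor algebra, words opening x1 carry the x1-anchored form.
Composite bracket: [[x2, x3], x1]
Applying ab - ba throughout gives 4 signed words (2^2 = 4).
The x1-initial words carry the normal form:
  word x1x2x3 has sign -1, contributing -[[x1, x2], x3]
  word x1x3x2 has sign +1, contributing +[[x1, x3], x2]


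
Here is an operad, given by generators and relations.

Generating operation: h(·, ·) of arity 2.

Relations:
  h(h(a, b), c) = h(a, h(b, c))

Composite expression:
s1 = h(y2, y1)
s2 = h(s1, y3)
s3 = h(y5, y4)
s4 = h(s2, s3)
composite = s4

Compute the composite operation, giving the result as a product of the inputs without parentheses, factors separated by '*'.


y2 * y1 * y3 * y5 * y4

Associativity of h dissolves the nesting; only the y-input order survives.
h(y2, y1) flattens to y2 * y1
h(h(y2, y1), y3) flattens to y2 * y1 * y3
h(y5, y4) flattens to y5 * y4
h(h(h(y2, y1), y3), h(y5, y4)) flattens to y2 * y1 * y3 * y5 * y4


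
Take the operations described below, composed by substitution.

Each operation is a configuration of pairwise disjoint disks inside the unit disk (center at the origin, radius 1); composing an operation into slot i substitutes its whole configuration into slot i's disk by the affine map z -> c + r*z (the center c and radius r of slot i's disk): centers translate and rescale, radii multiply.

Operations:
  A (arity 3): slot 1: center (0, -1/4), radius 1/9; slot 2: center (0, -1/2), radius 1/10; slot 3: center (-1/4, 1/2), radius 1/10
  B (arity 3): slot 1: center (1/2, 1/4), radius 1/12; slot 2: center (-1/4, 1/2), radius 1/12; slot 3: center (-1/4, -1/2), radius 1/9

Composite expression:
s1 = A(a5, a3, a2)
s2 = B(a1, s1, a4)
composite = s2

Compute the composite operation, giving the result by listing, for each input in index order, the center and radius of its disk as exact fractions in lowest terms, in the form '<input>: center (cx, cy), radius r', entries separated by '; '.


Each a-disk chains the slot maps above it in B; radii multiply.
tracing a1 down its 1-map path: center (1/2, 1/4), radius 1/12
tracing a5 down its 2-map path: center (-1/4, 23/48), radius 1/108
tracing a3 down its 2-map path: center (-1/4, 11/24), radius 1/120
tracing a2 down its 2-map path: center (-13/48, 13/24), radius 1/120
tracing a4 down its 1-map path: center (-1/4, -1/2), radius 1/9

a1: center (1/2, 1/4), radius 1/12; a2: center (-13/48, 13/24), radius 1/120; a3: center (-1/4, 11/24), radius 1/120; a4: center (-1/4, -1/2), radius 1/9; a5: center (-1/4, 23/48), radius 1/108


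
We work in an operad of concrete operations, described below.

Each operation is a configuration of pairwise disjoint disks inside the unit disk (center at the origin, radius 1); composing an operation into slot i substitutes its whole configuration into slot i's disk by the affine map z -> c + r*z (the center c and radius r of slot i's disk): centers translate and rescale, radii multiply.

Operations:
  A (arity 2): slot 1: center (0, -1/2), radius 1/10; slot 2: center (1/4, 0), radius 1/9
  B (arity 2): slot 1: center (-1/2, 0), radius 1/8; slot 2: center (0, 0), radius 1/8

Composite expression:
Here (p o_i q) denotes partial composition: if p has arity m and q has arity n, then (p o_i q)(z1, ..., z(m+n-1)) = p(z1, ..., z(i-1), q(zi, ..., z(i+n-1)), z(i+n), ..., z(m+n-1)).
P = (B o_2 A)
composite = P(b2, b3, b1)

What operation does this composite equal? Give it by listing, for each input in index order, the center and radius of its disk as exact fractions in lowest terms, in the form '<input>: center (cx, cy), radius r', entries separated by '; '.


b1: center (1/32, 0), radius 1/72; b2: center (-1/2, 0), radius 1/8; b3: center (0, -1/16), radius 1/80

Affine substitution under B: radii multiply and b-centers shift.
b2 passes through 1 substitution, ending at center (-1/2, 0), radius 1/8
b3 passes through 2 substitutions, ending at center (0, -1/16), radius 1/80
b1 passes through 2 substitutions, ending at center (1/32, 0), radius 1/72


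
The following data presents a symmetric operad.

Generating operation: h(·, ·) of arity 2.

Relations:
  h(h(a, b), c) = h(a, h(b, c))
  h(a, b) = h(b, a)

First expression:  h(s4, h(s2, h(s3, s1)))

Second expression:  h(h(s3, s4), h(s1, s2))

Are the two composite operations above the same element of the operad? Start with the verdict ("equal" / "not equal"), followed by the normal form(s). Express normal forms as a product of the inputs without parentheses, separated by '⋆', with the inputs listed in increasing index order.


equal: each reduces to s1 ⋆ s2 ⋆ s3 ⋆ s4

The first composite normalizes to s1 ⋆ s2 ⋆ s3 ⋆ s4
The second composite normalizes to s1 ⋆ s2 ⋆ s3 ⋆ s4
Identical normal forms: equal.


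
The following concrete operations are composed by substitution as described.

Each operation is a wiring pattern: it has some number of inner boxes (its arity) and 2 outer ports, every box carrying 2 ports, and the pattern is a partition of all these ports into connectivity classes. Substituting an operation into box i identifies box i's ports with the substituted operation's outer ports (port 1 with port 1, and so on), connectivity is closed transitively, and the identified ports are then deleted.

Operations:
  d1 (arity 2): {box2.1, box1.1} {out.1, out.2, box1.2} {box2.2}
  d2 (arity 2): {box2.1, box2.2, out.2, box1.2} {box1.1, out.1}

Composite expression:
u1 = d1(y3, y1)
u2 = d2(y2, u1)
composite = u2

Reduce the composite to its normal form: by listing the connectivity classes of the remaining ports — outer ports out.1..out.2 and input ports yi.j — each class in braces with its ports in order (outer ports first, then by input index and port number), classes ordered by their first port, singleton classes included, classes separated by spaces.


{out.1, y2.1} {out.2, y2.2, y3.2} {y1.1, y3.1} {y1.2}

Two ports join when wires chain via d2-identified ports.
d1 over (y3, y1) gives {out.1, out.2, y3.2} {y1.1, y3.1} {y1.2}, out.j being that stage's outer ports
d2 over (y2, y3, y1) gives {out.1, y2.1} {out.2, y2.2, y3.2} {y1.1, y3.1} {y1.2}, out.j being that stage's outer ports


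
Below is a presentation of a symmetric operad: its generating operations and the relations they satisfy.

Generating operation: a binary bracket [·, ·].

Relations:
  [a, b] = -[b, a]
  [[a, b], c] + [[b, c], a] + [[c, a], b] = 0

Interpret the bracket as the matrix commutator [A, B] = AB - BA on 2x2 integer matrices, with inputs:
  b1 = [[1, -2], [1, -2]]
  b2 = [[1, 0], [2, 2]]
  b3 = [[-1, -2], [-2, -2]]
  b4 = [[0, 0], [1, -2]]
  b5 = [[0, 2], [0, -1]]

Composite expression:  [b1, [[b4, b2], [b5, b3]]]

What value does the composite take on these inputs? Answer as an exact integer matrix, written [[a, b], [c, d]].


[[-80, -80], [-160, 80]]


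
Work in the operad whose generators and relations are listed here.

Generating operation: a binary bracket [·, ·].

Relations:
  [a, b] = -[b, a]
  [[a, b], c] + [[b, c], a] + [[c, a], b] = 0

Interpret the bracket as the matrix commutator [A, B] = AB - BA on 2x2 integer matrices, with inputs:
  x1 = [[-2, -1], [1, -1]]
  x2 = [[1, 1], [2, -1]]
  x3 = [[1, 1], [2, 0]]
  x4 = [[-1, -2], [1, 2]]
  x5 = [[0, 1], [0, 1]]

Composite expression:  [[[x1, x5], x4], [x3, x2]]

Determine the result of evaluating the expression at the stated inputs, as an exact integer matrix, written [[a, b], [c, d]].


[[1, 8], [16, -1]]

[x1, x5] = [[-1, -2], [-1, 1]]
[[x1, x5], x4] = [[-4, -2], [5, 4]]
[x3, x2] = [[0, -1], [2, 0]]
[[[x1, x5], x4], [x3, x2]] = [[1, 8], [16, -1]]


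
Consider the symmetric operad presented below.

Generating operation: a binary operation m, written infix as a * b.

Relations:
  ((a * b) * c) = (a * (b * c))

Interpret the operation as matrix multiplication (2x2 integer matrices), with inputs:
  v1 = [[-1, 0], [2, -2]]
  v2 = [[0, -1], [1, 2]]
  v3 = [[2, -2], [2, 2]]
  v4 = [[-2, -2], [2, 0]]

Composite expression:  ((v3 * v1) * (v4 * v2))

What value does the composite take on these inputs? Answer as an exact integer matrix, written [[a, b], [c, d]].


[[12, 4], [-4, 4]]

(v3 * v1) = [[-6, 4], [2, -4]]
(v4 * v2) = [[-2, -2], [0, -2]]
((v3 * v1) * (v4 * v2)) = [[12, 4], [-4, 4]]


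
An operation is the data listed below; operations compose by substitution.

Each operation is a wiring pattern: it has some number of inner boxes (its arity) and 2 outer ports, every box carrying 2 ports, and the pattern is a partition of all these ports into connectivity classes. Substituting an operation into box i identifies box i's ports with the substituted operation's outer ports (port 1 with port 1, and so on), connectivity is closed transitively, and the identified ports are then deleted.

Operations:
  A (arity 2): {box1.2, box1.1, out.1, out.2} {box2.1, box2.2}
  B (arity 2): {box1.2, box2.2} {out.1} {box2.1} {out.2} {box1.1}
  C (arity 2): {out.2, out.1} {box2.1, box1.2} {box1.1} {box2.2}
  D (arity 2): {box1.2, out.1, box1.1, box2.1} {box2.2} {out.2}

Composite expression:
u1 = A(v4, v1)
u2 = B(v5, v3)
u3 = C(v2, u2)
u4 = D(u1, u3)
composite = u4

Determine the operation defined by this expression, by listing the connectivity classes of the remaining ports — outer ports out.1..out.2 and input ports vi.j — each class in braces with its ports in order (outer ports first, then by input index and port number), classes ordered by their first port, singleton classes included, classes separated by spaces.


{out.1, v4.1, v4.2} {out.2} {v1.1, v1.2} {v2.1} {v2.2} {v3.1} {v3.2, v5.2} {v5.1}

Connectivity passes through glued D-boundaries; trace each wire chain.
stage A: inputs (v4, v1), connectivity {out.1, out.2, v4.1, v4.2} {v1.1, v1.2}, out.j its boundary
stage B: inputs (v5, v3), connectivity {out.1} {out.2} {v3.1} {v3.2, v5.2} {v5.1}, out.j its boundary
stage C: inputs (v2, v5, v3), connectivity {out.1, out.2} {v2.1} {v2.2} {v3.1} {v3.2, v5.2} {v5.1}, out.j its boundary
stage D: inputs (v4, v1, v2, v5, v3), connectivity {out.1, v4.1, v4.2} {out.2} {v1.1, v1.2} {v2.1} {v2.2} {v3.1} {v3.2, v5.2} {v5.1}, out.j its boundary


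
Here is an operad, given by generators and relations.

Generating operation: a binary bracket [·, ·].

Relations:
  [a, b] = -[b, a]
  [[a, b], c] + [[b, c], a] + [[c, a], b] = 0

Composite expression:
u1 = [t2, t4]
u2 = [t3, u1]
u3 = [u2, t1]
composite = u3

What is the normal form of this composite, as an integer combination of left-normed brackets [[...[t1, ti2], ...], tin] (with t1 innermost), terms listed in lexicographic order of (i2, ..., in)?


[[[t1, t2], t4], t3] - [[[t1, t3], t2], t4] + [[[t1, t3], t4], t2] - [[[t1, t4], t2], t3]

Antisymmetry and Jacobi reduce to t1-anchored left-normed brackets.
Composite bracket: [[t3, [t2, t4]], t1]
Full expansion: 8 signed words from ab - ba (2^3 = 8).
Words beginning with t1 determine it all:
  from t1t2t4t3, sign +1: term +[[[t1, t2], t4], t3]
  from t1t3t2t4, sign -1: term -[[[t1, t3], t2], t4]
  from t1t3t4t2, sign +1: term +[[[t1, t3], t4], t2]
  from t1t4t2t3, sign -1: term -[[[t1, t4], t2], t3]


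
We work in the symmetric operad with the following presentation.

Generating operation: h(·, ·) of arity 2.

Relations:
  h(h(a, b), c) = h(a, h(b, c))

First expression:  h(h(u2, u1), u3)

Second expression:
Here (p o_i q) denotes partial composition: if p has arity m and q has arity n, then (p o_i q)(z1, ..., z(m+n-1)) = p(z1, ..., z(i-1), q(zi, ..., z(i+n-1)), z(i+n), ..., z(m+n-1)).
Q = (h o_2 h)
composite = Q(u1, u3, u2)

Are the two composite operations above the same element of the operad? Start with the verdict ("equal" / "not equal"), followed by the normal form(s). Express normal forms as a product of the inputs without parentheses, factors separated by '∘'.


In normal form, the first expression is u2 ∘ u1 ∘ u3
In normal form, the second expression is u1 ∘ u3 ∘ u2
The normal forms differ: not equal.

not equal: they reduce to u2 ∘ u1 ∘ u3 and u1 ∘ u3 ∘ u2


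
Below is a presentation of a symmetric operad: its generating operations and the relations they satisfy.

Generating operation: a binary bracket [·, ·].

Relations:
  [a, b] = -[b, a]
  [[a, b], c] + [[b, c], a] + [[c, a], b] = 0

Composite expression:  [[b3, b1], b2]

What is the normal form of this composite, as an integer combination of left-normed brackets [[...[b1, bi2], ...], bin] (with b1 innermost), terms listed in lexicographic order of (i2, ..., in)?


-[[b1, b3], b2]

Left-normed coefficients sit on the b1-initial expansion words.
Composite bracket: [[b3, b1], b2]
Applying ab - ba throughout gives 4 signed words (2^2 = 4).
Words beginning with b1 determine it all:
  sign of b1b3b2 is -1, so it contributes -[[b1, b3], b2]


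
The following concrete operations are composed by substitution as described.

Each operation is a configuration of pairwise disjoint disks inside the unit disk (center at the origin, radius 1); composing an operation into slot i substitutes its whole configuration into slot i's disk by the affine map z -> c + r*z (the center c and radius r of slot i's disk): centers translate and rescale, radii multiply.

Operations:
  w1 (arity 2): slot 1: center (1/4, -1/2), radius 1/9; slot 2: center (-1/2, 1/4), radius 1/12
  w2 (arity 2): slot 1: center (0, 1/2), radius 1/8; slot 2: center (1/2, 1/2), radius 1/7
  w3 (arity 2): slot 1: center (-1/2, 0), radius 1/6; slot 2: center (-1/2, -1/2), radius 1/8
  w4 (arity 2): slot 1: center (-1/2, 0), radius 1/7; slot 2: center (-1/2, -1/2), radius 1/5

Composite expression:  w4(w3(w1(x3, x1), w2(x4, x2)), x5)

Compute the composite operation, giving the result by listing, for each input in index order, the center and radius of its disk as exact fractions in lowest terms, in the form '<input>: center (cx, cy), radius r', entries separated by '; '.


Affine substitution under w4: radii multiply and x-centers shift.
for x3, the 3-step affine chain lands on center (-95/168, -1/84), radius 1/378
for x1, the 3-step affine chain lands on center (-7/12, 1/168), radius 1/504
for x4, the 3-step affine chain lands on center (-4/7, -1/16), radius 1/448
for x2, the 3-step affine chain lands on center (-9/16, -1/16), radius 1/392
for x5, the 1-step affine chain lands on center (-1/2, -1/2), radius 1/5

x1: center (-7/12, 1/168), radius 1/504; x2: center (-9/16, -1/16), radius 1/392; x3: center (-95/168, -1/84), radius 1/378; x4: center (-4/7, -1/16), radius 1/448; x5: center (-1/2, -1/2), radius 1/5


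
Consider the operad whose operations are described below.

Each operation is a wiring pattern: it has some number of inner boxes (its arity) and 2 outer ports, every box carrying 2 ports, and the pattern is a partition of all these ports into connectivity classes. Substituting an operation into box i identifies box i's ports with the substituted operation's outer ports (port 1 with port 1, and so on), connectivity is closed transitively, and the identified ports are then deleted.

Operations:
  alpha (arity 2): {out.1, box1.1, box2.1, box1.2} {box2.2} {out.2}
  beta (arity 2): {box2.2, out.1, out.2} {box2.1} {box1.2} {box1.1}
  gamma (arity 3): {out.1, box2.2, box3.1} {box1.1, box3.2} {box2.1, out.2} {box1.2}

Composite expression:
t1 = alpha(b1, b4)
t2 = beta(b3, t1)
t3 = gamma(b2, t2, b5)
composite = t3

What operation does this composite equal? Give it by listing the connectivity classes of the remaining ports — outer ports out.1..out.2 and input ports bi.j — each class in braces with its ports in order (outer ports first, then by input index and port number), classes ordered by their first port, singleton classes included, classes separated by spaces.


{out.1, out.2, b5.1} {b1.1, b1.2, b4.1} {b2.1, b5.2} {b2.2} {b3.1} {b3.2} {b4.2}

Substituting into gamma glues patterns; closure does the rest.
alpha over (b1, b4) gives {out.1, b1.1, b1.2, b4.1} {out.2} {b4.2}, out.j being that stage's outer ports
beta over (b3, b1, b4) gives {out.1, out.2} {b1.1, b1.2, b4.1} {b3.1} {b3.2} {b4.2}, out.j being that stage's outer ports
gamma over (b2, b3, b1, b4, b5) gives {out.1, out.2, b5.1} {b1.1, b1.2, b4.1} {b2.1, b5.2} {b2.2} {b3.1} {b3.2} {b4.2}, out.j being that stage's outer ports
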